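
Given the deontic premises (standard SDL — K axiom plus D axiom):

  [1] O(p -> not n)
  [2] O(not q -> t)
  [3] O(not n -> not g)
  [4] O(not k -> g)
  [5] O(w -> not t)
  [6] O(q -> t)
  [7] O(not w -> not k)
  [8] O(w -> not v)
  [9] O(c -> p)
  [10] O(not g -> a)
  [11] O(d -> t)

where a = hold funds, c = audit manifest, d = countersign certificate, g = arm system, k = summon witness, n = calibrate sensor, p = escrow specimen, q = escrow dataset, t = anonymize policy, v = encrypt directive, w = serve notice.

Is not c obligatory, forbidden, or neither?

By case analysis on q: premise 6 gives O(q -> t) and premise 2 gives O(not q -> t), so O(t) either way.
Premise 5 is O(w -> not t); contrapositively O(t -> not w). Since O(t) holds, K gives O(not w).
Applying K to premise 7 (O(not w -> not k)) and O(not w) yields O(not k).
With premise 4, O(not k -> g), the K-axiom yields O(g).
Premise 3 is O(not n -> not g); contrapositively O(g -> n). Since O(g) holds, K gives O(n).
Premise 1 is O(p -> not n); contrapositively O(n -> not p). Since O(n) holds, K gives O(not p).
Premise 9 is O(c -> p); contrapositively O(not p -> not c). Since O(not p) holds, K gives O(not c).
Premises 8, 10, 11 do not contribute to this derivation.
Hence not c is obligatory.

Obligatory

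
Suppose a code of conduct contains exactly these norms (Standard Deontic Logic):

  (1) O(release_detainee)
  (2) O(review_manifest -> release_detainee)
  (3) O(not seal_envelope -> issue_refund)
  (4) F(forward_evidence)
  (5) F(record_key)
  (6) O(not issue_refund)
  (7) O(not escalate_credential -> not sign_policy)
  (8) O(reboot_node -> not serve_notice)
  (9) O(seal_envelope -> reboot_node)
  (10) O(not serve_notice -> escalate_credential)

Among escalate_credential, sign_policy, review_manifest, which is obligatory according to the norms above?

Premise 6 states O(not issue_refund) outright.
Premise 3, O(not seal_envelope -> issue_refund), contraposes to O(not issue_refund -> seal_envelope); with O(not issue_refund) we get O(seal_envelope).
Premise 9 is O(seal_envelope -> reboot_node); since O(seal_envelope), deontic closure gives O(reboot_node).
Applying K to premise 8 (O(reboot_node -> not serve_notice)) and O(reboot_node) yields O(not serve_notice).
From O(not serve_notice) and premise 10, O(not serve_notice -> escalate_credential), we obtain O(escalate_credential).
So O(escalate_credential) holds — escalate_credential is obligatory. None of the other listed options is made obligatory by any chain of premises.

escalate_credential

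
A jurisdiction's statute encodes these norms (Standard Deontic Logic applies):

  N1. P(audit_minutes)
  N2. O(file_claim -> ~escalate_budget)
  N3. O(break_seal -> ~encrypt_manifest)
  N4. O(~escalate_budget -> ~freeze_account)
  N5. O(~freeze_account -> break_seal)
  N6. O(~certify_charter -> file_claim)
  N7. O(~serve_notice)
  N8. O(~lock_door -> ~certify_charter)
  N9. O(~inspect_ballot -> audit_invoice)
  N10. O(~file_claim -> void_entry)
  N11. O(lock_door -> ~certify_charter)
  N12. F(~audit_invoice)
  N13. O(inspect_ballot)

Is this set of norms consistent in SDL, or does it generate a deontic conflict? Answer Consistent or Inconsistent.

Premise 9 is O(~inspect_ballot -> audit_invoice); even if O(audit_invoice) held, inferring O(~inspect_ballot) would be affirming the consequent — invalid.
So O(~inspect_ballot) is not derivable, and the apparent clash with O(inspect_ballot) does not arise.
A world satisfying every obligation exists (e.g. audit_invoice=true, audit_minutes=false, break_seal=true, certify_charter=false, encrypt_manifest=false, escalate_budget=false, file_claim=true, freeze_account=false, inspect_ballot=true, lock_door=false, serve_notice=false, void_entry=false); no atom is both obligatory and forbidden, so the set is consistent.

Consistent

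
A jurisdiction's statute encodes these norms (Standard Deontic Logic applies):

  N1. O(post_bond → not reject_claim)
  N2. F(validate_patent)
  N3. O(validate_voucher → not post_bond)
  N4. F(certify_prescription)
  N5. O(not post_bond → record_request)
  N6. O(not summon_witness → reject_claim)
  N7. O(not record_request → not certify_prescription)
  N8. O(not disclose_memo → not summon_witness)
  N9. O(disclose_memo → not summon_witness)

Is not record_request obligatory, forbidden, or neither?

Premises 8 and 9 are O(not disclose_memo → not summon_witness) and O(disclose_memo → not summon_witness); every ideal world satisfies not disclose_memo or disclose_memo, so in either case not summon_witness holds — hence O(not summon_witness).
With premise 6, O(not summon_witness → reject_claim), the K-axiom yields O(reject_claim).
Premise 1 is O(post_bond → not reject_claim); contrapositively O(reject_claim → not post_bond). Since O(reject_claim) holds, K gives O(not post_bond).
Premise 5 is O(not post_bond → record_request); since O(not post_bond), deontic closure gives O(record_request).
Premises 2, 3, 4, 7 do not contribute to this derivation.
Thus O(record_request), which is F(not record_request): not record_request is forbidden.

Forbidden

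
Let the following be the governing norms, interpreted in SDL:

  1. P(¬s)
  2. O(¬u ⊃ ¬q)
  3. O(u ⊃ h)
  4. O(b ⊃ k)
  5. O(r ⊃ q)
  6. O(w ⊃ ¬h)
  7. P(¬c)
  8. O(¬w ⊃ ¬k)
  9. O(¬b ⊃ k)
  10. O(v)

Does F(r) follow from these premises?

Yes

By case analysis on ¬b: premise 9 gives O(¬b ⊃ k) and premise 4 gives O(b ⊃ k), so O(k) either way.
Premise 8, O(¬w ⊃ ¬k), contraposes to O(k ⊃ w); with O(k) we get O(w).
Premise 6 is O(w ⊃ ¬h); since O(w), deontic closure gives O(¬h).
Premise 3, O(u ⊃ h), contraposes to O(¬h ⊃ ¬u); with O(¬h) we get O(¬u).
Premise 2 is O(¬u ⊃ ¬q); since O(¬u), deontic closure gives O(¬q).
Premise 5 is O(r ⊃ q); contrapositively O(¬q ⊃ ¬r). Since O(¬q) holds, K gives O(¬r).
Premises 1, 7, 10 do not contribute to this derivation.
So O(¬r) holds, i.e. F(r). The claim follows.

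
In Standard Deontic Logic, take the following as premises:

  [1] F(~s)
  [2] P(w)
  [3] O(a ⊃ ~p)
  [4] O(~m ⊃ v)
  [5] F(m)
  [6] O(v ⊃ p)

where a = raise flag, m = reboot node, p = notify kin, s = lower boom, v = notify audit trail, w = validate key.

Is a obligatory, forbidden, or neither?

Forbidden

Premise 5 is F(m), i.e. O(~m).
From O(~m) and premise 4, O(~m ⊃ v), we obtain O(v).
Premise 6 is O(v ⊃ p); since O(v), deontic closure gives O(p).
Premise 3, O(a ⊃ ~p), contraposes to O(p ⊃ ~a); with O(p) we get O(~a).
Premises 1, 2 do not contribute to this derivation.
Thus O(~a), which is F(a): a is forbidden.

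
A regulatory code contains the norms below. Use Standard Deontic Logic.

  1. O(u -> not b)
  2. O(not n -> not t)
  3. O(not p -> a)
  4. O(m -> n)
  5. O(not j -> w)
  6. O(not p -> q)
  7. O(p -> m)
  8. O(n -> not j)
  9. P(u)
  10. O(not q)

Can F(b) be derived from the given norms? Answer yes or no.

No

Premise 1 is O(u -> not b), but O(u) is not derivable from the premises (the permission P(u) asserts only not O(not u), not O(u)), so it does not yield O(not b).
No other premise forces O(not b). An ideal world satisfying every premise can still have b true, so F(b) is not derivable.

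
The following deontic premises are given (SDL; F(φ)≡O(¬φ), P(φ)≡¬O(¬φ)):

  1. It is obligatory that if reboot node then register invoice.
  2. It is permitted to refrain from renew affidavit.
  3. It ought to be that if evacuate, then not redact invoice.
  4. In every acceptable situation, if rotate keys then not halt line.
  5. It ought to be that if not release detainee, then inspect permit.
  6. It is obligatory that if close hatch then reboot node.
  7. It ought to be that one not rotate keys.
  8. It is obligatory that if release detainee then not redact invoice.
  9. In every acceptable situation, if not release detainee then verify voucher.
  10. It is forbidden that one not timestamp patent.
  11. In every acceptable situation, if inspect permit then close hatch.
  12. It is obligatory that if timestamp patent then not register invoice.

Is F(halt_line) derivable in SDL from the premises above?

Premise 4 is O(rotate_keys → ¬halt_line), but O(rotate_keys) is not derivable from the premises, so it does not yield O(¬halt_line).
No other premise forces O(¬halt_line). An ideal world satisfying every premise can still have halt_line true, so F(halt_line) is not derivable.

No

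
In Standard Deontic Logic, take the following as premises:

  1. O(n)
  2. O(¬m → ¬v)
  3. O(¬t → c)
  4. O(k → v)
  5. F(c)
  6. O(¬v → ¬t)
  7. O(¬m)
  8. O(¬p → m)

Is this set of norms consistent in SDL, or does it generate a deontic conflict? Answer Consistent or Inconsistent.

Inconsistent

Premise 5, F(c), is equivalent to O(¬c).
Premise 3 is O(¬t → c); contrapositively O(¬c → t). Since O(¬c) holds, K gives O(t).
Premise 6 is O(¬v → ¬t); contrapositively O(t → v). Since O(t) holds, K gives O(v).
The contrapositive of premise 2 (O(¬m → ¬v)) is O(v → m), and O(v) is already established, so O(m).
However, premise 7 gives O(¬m).
We now have both O(m) and O(¬m) — m is simultaneously obligatory and forbidden, violating the D-axiom.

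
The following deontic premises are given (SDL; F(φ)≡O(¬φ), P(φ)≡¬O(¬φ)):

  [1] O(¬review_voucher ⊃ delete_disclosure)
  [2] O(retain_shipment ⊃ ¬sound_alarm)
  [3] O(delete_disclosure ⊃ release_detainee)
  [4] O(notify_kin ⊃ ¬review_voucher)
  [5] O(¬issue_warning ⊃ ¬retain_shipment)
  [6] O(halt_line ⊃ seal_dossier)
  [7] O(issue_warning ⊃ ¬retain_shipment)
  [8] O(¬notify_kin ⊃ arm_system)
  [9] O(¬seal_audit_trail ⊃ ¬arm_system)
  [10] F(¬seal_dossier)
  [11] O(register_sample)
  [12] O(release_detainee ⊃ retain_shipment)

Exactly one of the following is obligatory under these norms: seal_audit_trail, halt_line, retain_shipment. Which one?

seal_audit_trail

By case analysis on ¬issue_warning: premise 5 gives O(¬issue_warning ⊃ ¬retain_shipment) and premise 7 gives O(issue_warning ⊃ ¬retain_shipment), so O(¬retain_shipment) either way.
Premise 12, O(release_detainee ⊃ retain_shipment), contraposes to O(¬retain_shipment ⊃ ¬release_detainee); with O(¬retain_shipment) we get O(¬release_detainee).
Premise 3, O(delete_disclosure ⊃ release_detainee), contraposes to O(¬release_detainee ⊃ ¬delete_disclosure); with O(¬release_detainee) we get O(¬delete_disclosure).
The contrapositive of premise 1 (O(¬review_voucher ⊃ delete_disclosure)) is O(¬delete_disclosure ⊃ review_voucher), and O(¬delete_disclosure) is already established, so O(review_voucher).
Premise 4 is O(notify_kin ⊃ ¬review_voucher); contrapositively O(review_voucher ⊃ ¬notify_kin). Since O(review_voucher) holds, K gives O(¬notify_kin).
From O(¬notify_kin) and premise 8, O(¬notify_kin ⊃ arm_system), we obtain O(arm_system).
The contrapositive of premise 9 (O(¬seal_audit_trail ⊃ ¬arm_system)) is O(arm_system ⊃ seal_audit_trail), and O(arm_system) is already established, so O(seal_audit_trail).
So O(seal_audit_trail) holds — seal_audit_trail is obligatory. None of the other listed options is made obligatory by any chain of premises.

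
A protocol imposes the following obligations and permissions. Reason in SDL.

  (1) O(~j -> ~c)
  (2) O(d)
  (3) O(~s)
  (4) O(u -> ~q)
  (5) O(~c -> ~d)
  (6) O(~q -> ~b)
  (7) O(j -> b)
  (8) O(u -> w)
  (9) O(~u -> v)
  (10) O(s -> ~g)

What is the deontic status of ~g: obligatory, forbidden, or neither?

Premise 10 is O(s -> ~g), but O(s) is not derivable from the premises, so it does not yield O(~g).
No premise or chain of K-axiom applications forces O(~g), and none forces O(g). So ~g is neither obligatory nor forbidden under these norms.

Neither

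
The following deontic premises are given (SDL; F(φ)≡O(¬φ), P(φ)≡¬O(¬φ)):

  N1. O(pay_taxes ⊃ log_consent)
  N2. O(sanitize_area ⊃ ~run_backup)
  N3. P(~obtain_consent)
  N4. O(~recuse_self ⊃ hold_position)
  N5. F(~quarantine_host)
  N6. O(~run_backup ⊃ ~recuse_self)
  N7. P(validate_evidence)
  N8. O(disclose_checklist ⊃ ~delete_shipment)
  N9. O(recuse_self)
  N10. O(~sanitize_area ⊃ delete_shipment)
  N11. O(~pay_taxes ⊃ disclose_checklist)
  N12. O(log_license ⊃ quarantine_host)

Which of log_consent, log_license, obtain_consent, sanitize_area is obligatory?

log_consent

Premise 9 states O(recuse_self) outright.
Premise 6, O(~run_backup ⊃ ~recuse_self), contraposes to O(recuse_self ⊃ run_backup); with O(recuse_self) we get O(run_backup).
The contrapositive of premise 2 (O(sanitize_area ⊃ ~run_backup)) is O(run_backup ⊃ ~sanitize_area), and O(run_backup) is already established, so O(~sanitize_area).
Applying K to premise 10 (O(~sanitize_area ⊃ delete_shipment)) and O(~sanitize_area) yields O(delete_shipment).
Premise 8, O(disclose_checklist ⊃ ~delete_shipment), contraposes to O(delete_shipment ⊃ ~disclose_checklist); with O(delete_shipment) we get O(~disclose_checklist).
Premise 11, O(~pay_taxes ⊃ disclose_checklist), contraposes to O(~disclose_checklist ⊃ pay_taxes); with O(~disclose_checklist) we get O(pay_taxes).
Applying K to premise 1 (O(pay_taxes ⊃ log_consent)) and O(pay_taxes) yields O(log_consent).
So O(log_consent) holds — log_consent is obligatory. None of the other listed options is made obligatory by any chain of premises.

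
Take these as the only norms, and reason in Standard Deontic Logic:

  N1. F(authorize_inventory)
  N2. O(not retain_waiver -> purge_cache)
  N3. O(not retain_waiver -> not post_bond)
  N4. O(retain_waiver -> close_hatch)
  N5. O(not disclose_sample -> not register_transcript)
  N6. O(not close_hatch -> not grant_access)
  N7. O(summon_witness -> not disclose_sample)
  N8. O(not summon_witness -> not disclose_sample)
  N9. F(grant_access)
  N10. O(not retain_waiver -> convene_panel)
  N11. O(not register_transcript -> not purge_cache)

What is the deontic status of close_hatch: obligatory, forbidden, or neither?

Obligatory

By case analysis on not summon_witness: premise 8 gives O(not summon_witness -> not disclose_sample) and premise 7 gives O(summon_witness -> not disclose_sample), so O(not disclose_sample) either way.
Applying K to premise 5 (O(not disclose_sample -> not register_transcript)) and O(not disclose_sample) yields O(not register_transcript).
With premise 11, O(not register_transcript -> not purge_cache), the K-axiom yields O(not purge_cache).
Premise 2, O(not retain_waiver -> purge_cache), contraposes to O(not purge_cache -> retain_waiver); with O(not purge_cache) we get O(retain_waiver).
From O(retain_waiver) and premise 4, O(retain_waiver -> close_hatch), we obtain O(close_hatch).
Premises 1, 3, 6, 9, 10 do not contribute to this derivation.
Hence close_hatch is obligatory.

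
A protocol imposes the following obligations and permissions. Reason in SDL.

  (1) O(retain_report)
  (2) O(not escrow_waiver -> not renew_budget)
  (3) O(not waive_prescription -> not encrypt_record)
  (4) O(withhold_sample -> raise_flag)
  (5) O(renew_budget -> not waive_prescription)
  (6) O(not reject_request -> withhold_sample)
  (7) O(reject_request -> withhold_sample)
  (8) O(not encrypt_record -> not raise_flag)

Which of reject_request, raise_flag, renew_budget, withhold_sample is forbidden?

Premises 7 and 6 cover both cases: O(reject_request -> withhold_sample) and O(not reject_request -> withhold_sample). Since reject_request ∨ not reject_request is a tautology, O(withhold_sample) follows.
With premise 4, O(withhold_sample -> raise_flag), the K-axiom yields O(raise_flag).
Premise 8, O(not encrypt_record -> not raise_flag), contraposes to O(raise_flag -> encrypt_record); with O(raise_flag) we get O(encrypt_record).
Premise 3, O(not waive_prescription -> not encrypt_record), contraposes to O(encrypt_record -> waive_prescription); with O(encrypt_record) we get O(waive_prescription).
Premise 5 is O(renew_budget -> not waive_prescription); contrapositively O(waive_prescription -> not renew_budget). Since O(waive_prescription) holds, K gives O(not renew_budget).
So O(not renew_budget) holds, i.e. renew_budget is forbidden. None of the other listed options is forbidden under the premises.

renew_budget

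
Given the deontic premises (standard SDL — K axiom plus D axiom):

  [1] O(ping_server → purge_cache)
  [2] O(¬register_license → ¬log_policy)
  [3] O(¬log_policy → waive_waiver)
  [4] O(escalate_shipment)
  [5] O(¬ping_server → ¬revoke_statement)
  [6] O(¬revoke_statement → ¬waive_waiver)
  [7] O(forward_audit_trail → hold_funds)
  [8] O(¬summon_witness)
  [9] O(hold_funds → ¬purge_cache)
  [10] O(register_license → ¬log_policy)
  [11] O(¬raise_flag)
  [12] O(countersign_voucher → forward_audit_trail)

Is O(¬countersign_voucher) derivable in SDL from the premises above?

Premises 2 and 10 cover both cases: O(¬register_license → ¬log_policy) and O(register_license → ¬log_policy). Since ¬register_license ∨ register_license is a tautology, O(¬log_policy) follows.
With premise 3, O(¬log_policy → waive_waiver), the K-axiom yields O(waive_waiver).
Premise 6, O(¬revoke_statement → ¬waive_waiver), contraposes to O(waive_waiver → revoke_statement); with O(waive_waiver) we get O(revoke_statement).
The contrapositive of premise 5 (O(¬ping_server → ¬revoke_statement)) is O(revoke_statement → ping_server), and O(revoke_statement) is already established, so O(ping_server).
Applying K to premise 1 (O(ping_server → purge_cache)) and O(ping_server) yields O(purge_cache).
Premise 9, O(hold_funds → ¬purge_cache), contraposes to O(purge_cache → ¬hold_funds); with O(purge_cache) we get O(¬hold_funds).
Premise 7, O(forward_audit_trail → hold_funds), contraposes to O(¬hold_funds → ¬forward_audit_trail); with O(¬hold_funds) we get O(¬forward_audit_trail).
The contrapositive of premise 12 (O(countersign_voucher → forward_audit_trail)) is O(¬forward_audit_trail → ¬countersign_voucher), and O(¬forward_audit_trail) is already established, so O(¬countersign_voucher).
Premises 4, 8, 11 do not contribute to this derivation.
So O(¬countersign_voucher) follows.

Yes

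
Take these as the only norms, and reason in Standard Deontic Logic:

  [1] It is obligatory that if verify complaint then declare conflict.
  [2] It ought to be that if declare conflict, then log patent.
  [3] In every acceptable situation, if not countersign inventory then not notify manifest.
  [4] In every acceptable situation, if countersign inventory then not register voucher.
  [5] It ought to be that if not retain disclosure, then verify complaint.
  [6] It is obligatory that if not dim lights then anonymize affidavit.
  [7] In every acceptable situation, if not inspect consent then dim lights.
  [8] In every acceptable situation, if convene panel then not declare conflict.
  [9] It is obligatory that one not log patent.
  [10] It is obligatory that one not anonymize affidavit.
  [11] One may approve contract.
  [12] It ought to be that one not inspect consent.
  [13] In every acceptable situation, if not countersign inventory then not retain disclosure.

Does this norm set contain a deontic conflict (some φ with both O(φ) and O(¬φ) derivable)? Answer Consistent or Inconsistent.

Premise 6 is O(¬dim_lights → anonymize_affidavit), but O(¬dim_lights) is not derivable from the premises, so it does not yield O(anonymize_affidavit).
So O(anonymize_affidavit) is not derivable, and the apparent clash with O(¬anonymize_affidavit) does not arise.
A world satisfying every obligation exists (e.g. anonymize_affidavit=false, approve_contract=false, convene_panel=false, countersign_inventory=true, declare_conflict=false, dim_lights=true, inspect_consent=false, log_patent=false, notify_manifest=false, register_voucher=false, retain_disclosure=true, verify_complaint=false); no atom is both obligatory and forbidden, so the set is consistent.

Consistent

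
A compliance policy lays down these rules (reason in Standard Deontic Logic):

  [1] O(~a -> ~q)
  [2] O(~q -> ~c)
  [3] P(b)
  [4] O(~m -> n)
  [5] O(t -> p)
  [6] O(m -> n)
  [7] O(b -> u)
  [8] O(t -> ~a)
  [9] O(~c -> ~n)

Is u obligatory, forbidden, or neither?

Premise 7 is O(b -> u), but O(b) is not derivable from the premises (the permission P(b) asserts only ~O(~b), not O(b)), so it does not yield O(u).
No premise or chain of K-axiom applications forces O(u), and none forces O(~u). So u is neither obligatory nor forbidden under these norms.

Neither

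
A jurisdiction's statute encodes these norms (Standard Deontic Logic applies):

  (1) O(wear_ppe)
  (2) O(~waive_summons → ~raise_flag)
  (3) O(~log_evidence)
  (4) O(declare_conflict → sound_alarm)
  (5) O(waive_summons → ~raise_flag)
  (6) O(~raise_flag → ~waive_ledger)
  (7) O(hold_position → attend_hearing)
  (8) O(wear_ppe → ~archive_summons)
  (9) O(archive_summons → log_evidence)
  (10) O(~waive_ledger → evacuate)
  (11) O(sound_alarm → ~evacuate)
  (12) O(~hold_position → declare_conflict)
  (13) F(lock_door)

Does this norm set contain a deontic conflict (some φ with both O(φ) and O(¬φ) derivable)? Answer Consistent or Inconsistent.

Consistent

Premise 9 is O(archive_summons → log_evidence), but O(archive_summons) is not derivable from the premises, so it does not yield O(log_evidence).
So O(log_evidence) is not derivable, and the apparent clash with O(~log_evidence) does not arise.
A world satisfying every obligation exists (e.g. archive_summons=false, attend_hearing=true, declare_conflict=false, evacuate=true, hold_position=true, lock_door=false, log_evidence=false, raise_flag=false, sound_alarm=false, waive_ledger=false, waive_summons=false, wear_ppe=true); no atom is both obligatory and forbidden, so the set is consistent.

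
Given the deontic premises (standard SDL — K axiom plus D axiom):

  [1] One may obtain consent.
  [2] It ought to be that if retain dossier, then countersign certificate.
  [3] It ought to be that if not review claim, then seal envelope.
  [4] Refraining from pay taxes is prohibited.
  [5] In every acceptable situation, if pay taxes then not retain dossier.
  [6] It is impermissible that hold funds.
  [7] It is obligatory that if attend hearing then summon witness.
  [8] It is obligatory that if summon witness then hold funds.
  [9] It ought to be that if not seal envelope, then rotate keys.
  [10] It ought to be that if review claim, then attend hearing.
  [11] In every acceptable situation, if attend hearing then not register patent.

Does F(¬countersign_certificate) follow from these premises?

Premise 2 is O(retain_dossier → countersign_certificate), but O(retain_dossier) is not derivable from the premises, so it does not yield O(countersign_certificate).
No other premise forces O(countersign_certificate). An ideal world satisfying every premise can still have ¬countersign_certificate true, so F(¬countersign_certificate) is not derivable.

No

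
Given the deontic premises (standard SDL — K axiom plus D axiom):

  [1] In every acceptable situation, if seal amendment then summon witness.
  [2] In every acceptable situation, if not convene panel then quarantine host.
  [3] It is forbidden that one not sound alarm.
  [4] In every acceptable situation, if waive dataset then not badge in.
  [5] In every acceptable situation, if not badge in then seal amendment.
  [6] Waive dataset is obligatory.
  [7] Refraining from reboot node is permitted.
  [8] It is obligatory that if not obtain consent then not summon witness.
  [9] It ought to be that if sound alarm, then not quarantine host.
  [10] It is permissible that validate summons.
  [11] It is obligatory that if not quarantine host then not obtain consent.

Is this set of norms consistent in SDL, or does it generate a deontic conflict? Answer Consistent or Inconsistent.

Inconsistent

Premise 6 gives O(waive_dataset).
Premise 4 is O(waive_dataset → ¬badge_in); since O(waive_dataset), deontic closure gives O(¬badge_in).
With premise 5, O(¬badge_in → seal_amendment), the K-axiom yields O(seal_amendment).
With premise 1, O(seal_amendment → summon_witness), the K-axiom yields O(summon_witness).
Premise 8, O(¬obtain_consent → ¬summon_witness), contraposes to O(summon_witness → obtain_consent); with O(summon_witness) we get O(obtain_consent).
Premise 11, O(¬quarantine_host → ¬obtain_consent), contraposes to O(obtain_consent → quarantine_host); with O(obtain_consent) we get O(quarantine_host).
Premise 9 is O(sound_alarm → ¬quarantine_host); contrapositively O(quarantine_host → ¬sound_alarm). Since O(quarantine_host) holds, K gives O(¬sound_alarm).
Yet premise 3 is F(¬sound_alarm), i.e. O(sound_alarm).
We now have both O(¬sound_alarm) and O(sound_alarm) — sound_alarm is simultaneously obligatory and forbidden, violating the D-axiom.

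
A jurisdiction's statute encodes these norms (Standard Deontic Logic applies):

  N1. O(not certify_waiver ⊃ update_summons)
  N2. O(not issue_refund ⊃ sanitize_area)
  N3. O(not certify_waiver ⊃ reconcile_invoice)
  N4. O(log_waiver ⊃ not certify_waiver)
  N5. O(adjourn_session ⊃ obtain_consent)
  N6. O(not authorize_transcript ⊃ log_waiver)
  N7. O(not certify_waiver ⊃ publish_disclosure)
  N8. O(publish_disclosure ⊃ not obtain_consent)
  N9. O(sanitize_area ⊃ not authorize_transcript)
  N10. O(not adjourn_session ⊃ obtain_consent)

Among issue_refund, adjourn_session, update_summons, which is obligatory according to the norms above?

Premises 10 and 5 cover both cases: O(not adjourn_session ⊃ obtain_consent) and O(adjourn_session ⊃ obtain_consent). Since not adjourn_session ∨ adjourn_session is a tautology, O(obtain_consent) follows.
Premise 8, O(publish_disclosure ⊃ not obtain_consent), contraposes to O(obtain_consent ⊃ not publish_disclosure); with O(obtain_consent) we get O(not publish_disclosure).
Premise 7 is O(not certify_waiver ⊃ publish_disclosure); contrapositively O(not publish_disclosure ⊃ certify_waiver). Since O(not publish_disclosure) holds, K gives O(certify_waiver).
Premise 4, O(log_waiver ⊃ not certify_waiver), contraposes to O(certify_waiver ⊃ not log_waiver); with O(certify_waiver) we get O(not log_waiver).
Premise 6 is O(not authorize_transcript ⊃ log_waiver); contrapositively O(not log_waiver ⊃ authorize_transcript). Since O(not log_waiver) holds, K gives O(authorize_transcript).
Premise 9 is O(sanitize_area ⊃ not authorize_transcript); contrapositively O(authorize_transcript ⊃ not sanitize_area). Since O(authorize_transcript) holds, K gives O(not sanitize_area).
Premise 2, O(not issue_refund ⊃ sanitize_area), contraposes to O(not sanitize_area ⊃ issue_refund); with O(not sanitize_area) we get O(issue_refund).
So O(issue_refund) holds — issue_refund is obligatory. None of the other listed options is made obligatory by any chain of premises.

issue_refund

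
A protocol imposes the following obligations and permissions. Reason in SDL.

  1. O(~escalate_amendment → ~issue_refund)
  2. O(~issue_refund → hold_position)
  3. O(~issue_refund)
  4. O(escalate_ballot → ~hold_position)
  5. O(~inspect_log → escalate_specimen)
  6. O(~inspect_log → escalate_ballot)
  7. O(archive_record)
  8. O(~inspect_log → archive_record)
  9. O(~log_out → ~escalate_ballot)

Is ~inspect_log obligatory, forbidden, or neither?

Premise 3 gives O(~issue_refund).
Premise 2 is O(~issue_refund → hold_position); since O(~issue_refund), deontic closure gives O(hold_position).
Premise 4 is O(escalate_ballot → ~hold_position); contrapositively O(hold_position → ~escalate_ballot). Since O(hold_position) holds, K gives O(~escalate_ballot).
Premise 6 is O(~inspect_log → escalate_ballot); contrapositively O(~escalate_ballot → inspect_log). Since O(~escalate_ballot) holds, K gives O(inspect_log).
Premises 1, 5, 7, 8, 9 do not contribute to this derivation.
Thus O(inspect_log), which is F(~inspect_log): ~inspect_log is forbidden.

Forbidden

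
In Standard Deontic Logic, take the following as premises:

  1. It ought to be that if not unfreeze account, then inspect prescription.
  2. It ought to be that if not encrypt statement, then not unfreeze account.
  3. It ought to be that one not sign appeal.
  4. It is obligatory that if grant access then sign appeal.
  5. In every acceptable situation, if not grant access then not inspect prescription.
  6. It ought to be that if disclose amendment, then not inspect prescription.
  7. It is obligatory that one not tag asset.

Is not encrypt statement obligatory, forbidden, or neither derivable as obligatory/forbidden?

From premise 3 we have O(¬sign_appeal).
Premise 4 is O(grant_access → sign_appeal); contrapositively O(¬sign_appeal → ¬grant_access). Since O(¬sign_appeal) holds, K gives O(¬grant_access).
With premise 5, O(¬grant_access → ¬inspect_prescription), the K-axiom yields O(¬inspect_prescription).
Premise 1, O(¬unfreeze_account → inspect_prescription), contraposes to O(¬inspect_prescription → unfreeze_account); with O(¬inspect_prescription) we get O(unfreeze_account).
Premise 2, O(¬encrypt_statement → ¬unfreeze_account), contraposes to O(unfreeze_account → encrypt_statement); with O(unfreeze_account) we get O(encrypt_statement).
Premises 6, 7 do not contribute to this derivation.
Thus O(encrypt_statement), which is F(¬encrypt_statement): ¬encrypt_statement is forbidden.

Forbidden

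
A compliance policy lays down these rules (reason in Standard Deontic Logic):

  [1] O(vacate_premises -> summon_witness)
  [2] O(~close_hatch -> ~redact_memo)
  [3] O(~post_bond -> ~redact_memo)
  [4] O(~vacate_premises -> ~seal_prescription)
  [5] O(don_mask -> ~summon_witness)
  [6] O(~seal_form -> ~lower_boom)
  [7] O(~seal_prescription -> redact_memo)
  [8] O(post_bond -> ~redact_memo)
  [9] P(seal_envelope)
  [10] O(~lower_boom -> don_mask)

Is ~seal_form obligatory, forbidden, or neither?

Forbidden

By case analysis on post_bond: premise 8 gives O(post_bond -> ~redact_memo) and premise 3 gives O(~post_bond -> ~redact_memo), so O(~redact_memo) either way.
The contrapositive of premise 7 (O(~seal_prescription -> redact_memo)) is O(~redact_memo -> seal_prescription), and O(~redact_memo) is already established, so O(seal_prescription).
Premise 4, O(~vacate_premises -> ~seal_prescription), contraposes to O(seal_prescription -> vacate_premises); with O(seal_prescription) we get O(vacate_premises).
From O(vacate_premises) and premise 1, O(vacate_premises -> summon_witness), we obtain O(summon_witness).
Premise 5 is O(don_mask -> ~summon_witness); contrapositively O(summon_witness -> ~don_mask). Since O(summon_witness) holds, K gives O(~don_mask).
Premise 10, O(~lower_boom -> don_mask), contraposes to O(~don_mask -> lower_boom); with O(~don_mask) we get O(lower_boom).
Premise 6 is O(~seal_form -> ~lower_boom); contrapositively O(lower_boom -> seal_form). Since O(lower_boom) holds, K gives O(seal_form).
Premises 2, 9 do not contribute to this derivation.
Thus O(seal_form), which is F(~seal_form): ~seal_form is forbidden.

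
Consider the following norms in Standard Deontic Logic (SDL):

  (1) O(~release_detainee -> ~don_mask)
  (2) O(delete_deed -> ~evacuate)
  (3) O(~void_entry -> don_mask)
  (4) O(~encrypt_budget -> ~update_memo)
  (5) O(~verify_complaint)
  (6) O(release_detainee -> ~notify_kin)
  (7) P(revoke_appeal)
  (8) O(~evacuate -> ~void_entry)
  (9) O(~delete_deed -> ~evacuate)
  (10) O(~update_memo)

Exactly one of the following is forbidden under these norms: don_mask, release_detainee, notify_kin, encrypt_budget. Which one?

Premises 9 and 2 are O(~delete_deed -> ~evacuate) and O(delete_deed -> ~evacuate); every ideal world satisfies ~delete_deed or delete_deed, so in either case ~evacuate holds — hence O(~evacuate).
Applying K to premise 8 (O(~evacuate -> ~void_entry)) and O(~evacuate) yields O(~void_entry).
With premise 3, O(~void_entry -> don_mask), the K-axiom yields O(don_mask).
The contrapositive of premise 1 (O(~release_detainee -> ~don_mask)) is O(don_mask -> release_detainee), and O(don_mask) is already established, so O(release_detainee).
Premise 6 is O(release_detainee -> ~notify_kin); since O(release_detainee), deontic closure gives O(~notify_kin).
So O(~notify_kin) holds, i.e. notify_kin is forbidden. None of the other listed options is forbidden under the premises.

notify_kin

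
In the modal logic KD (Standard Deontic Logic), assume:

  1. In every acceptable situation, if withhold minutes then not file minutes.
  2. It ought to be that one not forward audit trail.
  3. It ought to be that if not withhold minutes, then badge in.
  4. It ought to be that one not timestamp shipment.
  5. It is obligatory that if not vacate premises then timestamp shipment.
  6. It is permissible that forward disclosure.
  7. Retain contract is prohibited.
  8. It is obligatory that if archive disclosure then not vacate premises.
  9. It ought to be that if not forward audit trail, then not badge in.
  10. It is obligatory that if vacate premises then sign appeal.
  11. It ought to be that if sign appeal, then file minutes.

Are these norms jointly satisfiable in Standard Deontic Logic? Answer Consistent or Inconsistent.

Inconsistent

Premise 2 gives O(¬forward_audit_trail).
With premise 9, O(¬forward_audit_trail → ¬badge_in), the K-axiom yields O(¬badge_in).
The contrapositive of premise 3 (O(¬withhold_minutes → badge_in)) is O(¬badge_in → withhold_minutes), and O(¬badge_in) is already established, so O(withhold_minutes).
Premise 1 is O(withhold_minutes → ¬file_minutes); since O(withhold_minutes), deontic closure gives O(¬file_minutes).
The contrapositive of premise 11 (O(sign_appeal → file_minutes)) is O(¬file_minutes → ¬sign_appeal), and O(¬file_minutes) is already established, so O(¬sign_appeal).
Premise 10, O(vacate_premises → sign_appeal), contraposes to O(¬sign_appeal → ¬vacate_premises); with O(¬sign_appeal) we get O(¬vacate_premises).
Applying K to premise 5 (O(¬vacate_premises → timestamp_shipment)) and O(¬vacate_premises) yields O(timestamp_shipment).
However, premise 4 gives O(¬timestamp_shipment).
We now have both O(timestamp_shipment) and O(¬timestamp_shipment) — timestamp_shipment is simultaneously obligatory and forbidden, violating the D-axiom.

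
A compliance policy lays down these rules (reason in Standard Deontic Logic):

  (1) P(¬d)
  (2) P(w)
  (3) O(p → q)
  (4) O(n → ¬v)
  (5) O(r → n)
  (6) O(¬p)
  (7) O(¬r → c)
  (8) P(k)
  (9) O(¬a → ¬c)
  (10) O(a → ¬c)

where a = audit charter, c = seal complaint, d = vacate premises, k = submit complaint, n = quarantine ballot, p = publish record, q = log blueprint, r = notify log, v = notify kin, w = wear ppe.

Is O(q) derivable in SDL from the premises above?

No

Premise 3 is O(p → q), but O(p) is not derivable from the premises, so it does not yield O(q).
No other premise forces O(q). An ideal world satisfying every premise can still have q false, so O(q) is not derivable.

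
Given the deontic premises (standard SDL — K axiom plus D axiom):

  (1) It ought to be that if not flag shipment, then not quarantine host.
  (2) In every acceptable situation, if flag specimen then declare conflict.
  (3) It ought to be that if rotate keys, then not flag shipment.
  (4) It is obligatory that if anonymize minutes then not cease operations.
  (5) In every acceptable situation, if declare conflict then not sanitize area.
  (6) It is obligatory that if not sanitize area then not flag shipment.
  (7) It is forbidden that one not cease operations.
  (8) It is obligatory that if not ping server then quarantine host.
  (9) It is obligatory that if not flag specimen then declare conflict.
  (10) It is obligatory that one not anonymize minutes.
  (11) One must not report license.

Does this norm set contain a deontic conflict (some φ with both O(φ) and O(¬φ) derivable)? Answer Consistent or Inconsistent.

Consistent

Premise 4 is O(anonymize_minutes → ¬cease_operations), but O(anonymize_minutes) is not derivable from the premises, so it does not yield O(¬cease_operations).
So O(¬cease_operations) is not derivable, and the apparent clash with O(cease_operations) does not arise.
A world satisfying every obligation exists (e.g. anonymize_minutes=false, cease_operations=true, declare_conflict=true, flag_shipment=false, flag_specimen=false, ping_server=true, quarantine_host=false, report_license=false, rotate_keys=false, sanitize_area=false); no atom is both obligatory and forbidden, so the set is consistent.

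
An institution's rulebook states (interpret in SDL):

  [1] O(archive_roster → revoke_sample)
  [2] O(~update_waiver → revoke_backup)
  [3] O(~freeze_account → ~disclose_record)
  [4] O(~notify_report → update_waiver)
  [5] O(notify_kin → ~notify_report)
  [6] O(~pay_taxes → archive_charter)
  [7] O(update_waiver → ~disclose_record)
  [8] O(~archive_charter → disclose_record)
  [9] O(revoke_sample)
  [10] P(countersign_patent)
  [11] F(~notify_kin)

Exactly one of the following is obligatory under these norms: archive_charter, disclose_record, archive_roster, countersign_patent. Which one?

Premise 11 is F(~notify_kin), i.e. O(notify_kin).
Applying K to premise 5 (O(notify_kin → ~notify_report)) and O(notify_kin) yields O(~notify_report).
With premise 4, O(~notify_report → update_waiver), the K-axiom yields O(update_waiver).
Applying K to premise 7 (O(update_waiver → ~disclose_record)) and O(update_waiver) yields O(~disclose_record).
Premise 8 is O(~archive_charter → disclose_record); contrapositively O(~disclose_record → archive_charter). Since O(~disclose_record) holds, K gives O(archive_charter).
So O(archive_charter) holds — archive_charter is obligatory. None of the other listed options is made obligatory by any chain of premises.

archive_charter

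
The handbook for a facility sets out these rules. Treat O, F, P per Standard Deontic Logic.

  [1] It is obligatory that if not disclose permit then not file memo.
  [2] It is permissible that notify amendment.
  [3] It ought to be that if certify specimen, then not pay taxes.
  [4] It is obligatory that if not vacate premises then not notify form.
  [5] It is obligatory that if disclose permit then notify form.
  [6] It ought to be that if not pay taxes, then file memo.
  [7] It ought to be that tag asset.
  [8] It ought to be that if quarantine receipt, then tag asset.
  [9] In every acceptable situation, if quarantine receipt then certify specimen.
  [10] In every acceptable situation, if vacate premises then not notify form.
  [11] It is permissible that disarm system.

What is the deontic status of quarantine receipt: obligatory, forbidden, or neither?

Forbidden

Premises 10 and 4 cover both cases: O(vacate_premises → ¬notify_form) and O(¬vacate_premises → ¬notify_form). Since vacate_premises ∨ ¬vacate_premises is a tautology, O(¬notify_form) follows.
The contrapositive of premise 5 (O(disclose_permit → notify_form)) is O(¬notify_form → ¬disclose_permit), and O(¬notify_form) is already established, so O(¬disclose_permit).
Premise 1 is O(¬disclose_permit → ¬file_memo); since O(¬disclose_permit), deontic closure gives O(¬file_memo).
Premise 6, O(¬pay_taxes → file_memo), contraposes to O(¬file_memo → pay_taxes); with O(¬file_memo) we get O(pay_taxes).
The contrapositive of premise 3 (O(certify_specimen → ¬pay_taxes)) is O(pay_taxes → ¬certify_specimen), and O(pay_taxes) is already established, so O(¬certify_specimen).
Premise 9, O(quarantine_receipt → certify_specimen), contraposes to O(¬certify_specimen → ¬quarantine_receipt); with O(¬certify_specimen) we get O(¬quarantine_receipt).
Premises 2, 7, 8, 11 do not contribute to this derivation.
Thus O(¬quarantine_receipt), which is F(quarantine_receipt): quarantine_receipt is forbidden.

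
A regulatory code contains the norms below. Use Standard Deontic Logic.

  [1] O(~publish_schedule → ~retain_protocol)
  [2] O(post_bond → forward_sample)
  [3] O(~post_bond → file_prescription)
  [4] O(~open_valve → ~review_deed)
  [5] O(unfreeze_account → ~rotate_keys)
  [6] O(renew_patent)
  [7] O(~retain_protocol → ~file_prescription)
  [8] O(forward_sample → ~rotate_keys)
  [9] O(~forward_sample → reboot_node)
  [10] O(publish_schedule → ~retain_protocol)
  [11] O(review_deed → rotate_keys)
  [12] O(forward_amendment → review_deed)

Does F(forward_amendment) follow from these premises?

Yes

By case analysis on ~publish_schedule: premise 1 gives O(~publish_schedule → ~retain_protocol) and premise 10 gives O(publish_schedule → ~retain_protocol), so O(~retain_protocol) either way.
From O(~retain_protocol) and premise 7, O(~retain_protocol → ~file_prescription), we obtain O(~file_prescription).
Premise 3, O(~post_bond → file_prescription), contraposes to O(~file_prescription → post_bond); with O(~file_prescription) we get O(post_bond).
From O(post_bond) and premise 2, O(post_bond → forward_sample), we obtain O(forward_sample).
With premise 8, O(forward_sample → ~rotate_keys), the K-axiom yields O(~rotate_keys).
Premise 11 is O(review_deed → rotate_keys); contrapositively O(~rotate_keys → ~review_deed). Since O(~rotate_keys) holds, K gives O(~review_deed).
Premise 12 is O(forward_amendment → review_deed); contrapositively O(~review_deed → ~forward_amendment). Since O(~review_deed) holds, K gives O(~forward_amendment).
Premises 4, 5, 6, 9 do not contribute to this derivation.
So O(~forward_amendment) holds, i.e. F(forward_amendment). The claim follows.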